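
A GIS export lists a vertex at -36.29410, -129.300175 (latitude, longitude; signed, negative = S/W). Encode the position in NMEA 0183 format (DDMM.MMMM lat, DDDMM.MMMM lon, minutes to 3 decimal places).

3617.646,S / 12918.011,W

Latitude is negative → S; |value| = 36.294100
Lat: 36° + 0.294100 × 60 = 36° 17.64600′
Longitude is negative → W; |value| = 129.300175
λ: 129° + 0.300175 × 60 = 129° 18.01050′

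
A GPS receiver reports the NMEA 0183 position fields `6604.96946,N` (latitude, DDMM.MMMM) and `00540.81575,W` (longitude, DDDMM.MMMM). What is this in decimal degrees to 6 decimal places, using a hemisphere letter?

66.082824° N, 5.680263° W

Lat: degrees = first 2 digits = 66, minutes = 4.96946; 66 + 4.96946/60 = 66.0828243
λ: split at 3 digits → 005° and 40.81575′; 5 + 40.81575/60 = 5.6802625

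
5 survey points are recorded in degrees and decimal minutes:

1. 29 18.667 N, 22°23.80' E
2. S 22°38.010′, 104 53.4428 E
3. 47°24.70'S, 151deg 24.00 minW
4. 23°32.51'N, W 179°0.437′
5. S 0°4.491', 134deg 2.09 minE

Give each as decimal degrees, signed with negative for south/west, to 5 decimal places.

Point 1:
  φ: 29 + 18.667/60 = 29.311117
  N → positive
  Lon: 23.8′ = 0.396667°; total 22.396667
  E ⇒ keep positive
Point 2:
  Latitude: 38.01′ = 0.633500°; total 22.633500
  hemisphere S, so the sign is −
  Lon: 104 + 53.4428/60 = 104.890713
  E ⇒ keep positive
Point 3:
  Latitude: 24.7′ = 0.411667°; total 47.411667
  hemisphere S, so the sign is −
  λ: 151 + 24/60 = 151.400000
  W → negative
Point 4:
  Latitude: 23 + 32.51/60 = 23.541833
  N → positive
  λ: 179 + 0.437/60 = 179.007283
  W ⇒ negate
Point 5:
  φ: 4.491′ = 0.074850°; total 0.074850
  hemisphere S, so the sign is −
  Lon: 134 + 2.09/60 = 134.034833
  E → positive

1. 29.31112, 22.39667
2. -22.63350, 104.89071
3. -47.41167, -151.40000
4. 23.54183, -179.00728
5. -0.07485, 134.03483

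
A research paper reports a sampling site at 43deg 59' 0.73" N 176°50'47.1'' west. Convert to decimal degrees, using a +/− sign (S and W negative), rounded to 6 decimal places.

43.983536, -176.846417

φ: 43 + 59/60 + 0.73/3600 = 43.9835361
N → positive
Longitude: 50′ + 47.1″ = 50.78500′; 176 + 50.78500/60 = 176.8464167
hemisphere W, so the sign is −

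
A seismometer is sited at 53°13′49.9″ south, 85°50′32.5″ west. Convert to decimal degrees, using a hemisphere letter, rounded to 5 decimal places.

Lat: 53° + 13/60 + 49.9/3600 = 53 + 0.216667 + 0.013861 = 53.230528
λ: 85 + 50/60 + 32.5/3600 = 85.842361

53.23053° S, 85.84236° W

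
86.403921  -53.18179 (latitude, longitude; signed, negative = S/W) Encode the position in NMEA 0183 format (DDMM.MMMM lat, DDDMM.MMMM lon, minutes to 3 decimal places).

8624.235,N / 05310.907,W

Lat: 86° + 0.403921 × 60 = 86° 24.23526′
Longitude is negative → W; |value| = 53.181790
λ: minutes = (53.181790 − 53) × 60 = 10.90740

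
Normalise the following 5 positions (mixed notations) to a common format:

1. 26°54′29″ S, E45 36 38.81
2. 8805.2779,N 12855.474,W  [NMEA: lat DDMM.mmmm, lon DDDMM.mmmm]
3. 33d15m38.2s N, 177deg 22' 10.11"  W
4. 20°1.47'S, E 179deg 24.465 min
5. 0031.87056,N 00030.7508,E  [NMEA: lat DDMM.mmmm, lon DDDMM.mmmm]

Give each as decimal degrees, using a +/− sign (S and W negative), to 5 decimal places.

1. -26.90806, 45.61078
2. 88.08797, -128.92457
3. 33.26061, -177.36948
4. -20.02450, 179.40775
5. 0.53118, 0.51251

Point 1:
  φ: 26° + 54/60 + 29/3600 = 26 + 0.900000 + 0.008056 = 26.908056
  hemisphere S, so the sign is −
  Longitude: 45° + 36/60 + 38.81/3600 = 45 + 0.600000 + 0.010781 = 45.610781
  E → positive
Point 2:
  φ: degrees = first 2 digits = 88, minutes = 5.2779; 88 + 5.2779/60 = 88.087965
  N → positive
  λ: degrees = first 3 digits = 128, minutes = 55.474; 128 + 55.474/60 = 128.924567
  W → negative
Point 3:
  φ: 33° + 15/60 + 38.2/3600 = 33 + 0.250000 + 0.010611 = 33.260611
  N ⇒ keep positive
  Lon: 177° + 22/60 + 10.11/3600 = 177 + 0.366667 + 0.002808 = 177.369475
  hemisphere W, so the sign is −
Point 4:
  φ: 1.47′ = 0.024500°; total 20.024500
  S → negative
  λ: 179 + 24.465/60 = 179.407750
  E → positive
Point 5:
  Latitude: degrees = first 2 digits = 0, minutes = 31.87056; 0 + 31.87056/60 = 0.531176
  N → positive
  Lon: split at 3 digits → 000° and 30.7508′; 0 + 30.7508/60 = 0.512513
  E ⇒ keep positive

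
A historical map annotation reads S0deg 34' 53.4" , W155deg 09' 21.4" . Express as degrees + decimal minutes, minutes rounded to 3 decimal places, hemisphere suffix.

0° 34.890′ S, 155° 9.357′ W

Latitude: seconds/60 = 0.89000; minutes = 34 + 0.89000 = 34.89000
Longitude: 9 + 21.4/60 = 9.35667′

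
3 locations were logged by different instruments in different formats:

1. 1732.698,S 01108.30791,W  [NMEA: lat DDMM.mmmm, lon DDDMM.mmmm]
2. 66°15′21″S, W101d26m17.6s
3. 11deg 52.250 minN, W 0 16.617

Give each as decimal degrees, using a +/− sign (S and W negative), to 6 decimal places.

Point 1:
  Latitude: split at 2 digits → 17° and 32.698′; 17 + 32.698/60 = 17.5449667
  S ⇒ negate
  Lon: split at 3 digits → 011° and 8.30791′; 11 + 8.30791/60 = 11.1384652
  W ⇒ negate
Point 2:
  Lat: 66 + 15/60 + 21/3600 = 66.2558333
  S → negative
  Lon: 101° + 26/60 + 17.6/3600 = 101 + 0.433333 + 0.004889 = 101.4382222
  W ⇒ negate
Point 3:
  Latitude: 52.25′ = 0.870833°; total 11.8708333
  N ⇒ keep positive
  λ: 16.617′ = 0.276950°; total 0.2769500
  hemisphere W, so the sign is −

1. -17.544967, -11.138465
2. -66.255833, -101.438222
3. 11.870833, -0.276950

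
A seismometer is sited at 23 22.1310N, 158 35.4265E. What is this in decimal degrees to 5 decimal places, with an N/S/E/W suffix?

Latitude: 23 + 22.131/60 = 23.368850
Lon: 35.4265′ = 0.590442°; total 158.590442

23.36885° N, 158.59044° E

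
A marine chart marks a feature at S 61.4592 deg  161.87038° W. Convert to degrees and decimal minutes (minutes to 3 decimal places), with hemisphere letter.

61° 27.552′ S, 161° 52.223′ W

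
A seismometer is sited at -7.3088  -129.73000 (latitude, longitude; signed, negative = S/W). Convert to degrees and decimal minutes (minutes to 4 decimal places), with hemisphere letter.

Latitude is negative → S; |value| = 7.308800
Latitude: fractional part 0.308800 → 18.528000 minutes
Longitude is negative → W; |value| = 129.730000
Lon: minutes = (129.730000 − 129) × 60 = 43.800000

7° 18.5280′ S, 129° 43.8000′ W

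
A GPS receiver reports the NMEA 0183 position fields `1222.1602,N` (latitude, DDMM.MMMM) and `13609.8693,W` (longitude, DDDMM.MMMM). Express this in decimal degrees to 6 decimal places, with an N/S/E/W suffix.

12.369337° N, 136.164488° W

Latitude: degrees = first 2 digits = 12, minutes = 22.1602; 12 + 22.1602/60 = 12.3693367
Lon: degrees = first 3 digits = 136, minutes = 9.8693; 136 + 9.8693/60 = 136.1644883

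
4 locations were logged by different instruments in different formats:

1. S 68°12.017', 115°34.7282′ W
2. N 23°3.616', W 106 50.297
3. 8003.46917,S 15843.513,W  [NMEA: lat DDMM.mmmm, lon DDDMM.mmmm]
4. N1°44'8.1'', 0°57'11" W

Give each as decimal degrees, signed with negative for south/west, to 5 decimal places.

1. -68.20028, -115.57880
2. 23.06027, -106.83828
3. -80.05782, -158.72522
4. 1.73558, -0.95306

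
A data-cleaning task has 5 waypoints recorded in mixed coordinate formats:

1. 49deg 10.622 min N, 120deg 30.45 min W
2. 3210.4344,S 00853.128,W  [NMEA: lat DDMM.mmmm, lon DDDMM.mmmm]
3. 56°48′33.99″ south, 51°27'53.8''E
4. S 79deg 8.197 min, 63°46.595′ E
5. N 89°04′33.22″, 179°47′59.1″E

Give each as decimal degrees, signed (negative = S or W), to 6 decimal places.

Point 1:
  Lat: 10.622′ = 0.177033°; total 49.1770333
  N → positive
  Longitude: 30.45′ = 0.507500°; total 120.5075000
  W → negative
Point 2:
  φ: degrees = first 2 digits = 32, minutes = 10.4344; 32 + 10.4344/60 = 32.1739067
  hemisphere S, so the sign is −
  Longitude: split at 3 digits → 008° and 53.128′; 8 + 53.128/60 = 8.8854667
  W ⇒ negate
Point 3:
  Lat: 48′ + 33.99″ = 48.56650′; 56 + 48.56650/60 = 56.8094417
  S ⇒ negate
  λ: 51 + 27/60 + 53.8/3600 = 51.4649444
  E → positive
Point 4:
  φ: 79 + 8.197/60 = 79.1366167
  hemisphere S, so the sign is −
  Lon: 46.595′ = 0.776583°; total 63.7765833
  E → positive
Point 5:
  φ: 89 + 4/60 + 33.22/3600 = 89.0758944
  N → positive
  Longitude: 179 + 47/60 + 59.1/3600 = 179.7997500
  E → positive

1. 49.177033, -120.507500
2. -32.173907, -8.885467
3. -56.809442, 51.464944
4. -79.136617, 63.776583
5. 89.075894, 179.799750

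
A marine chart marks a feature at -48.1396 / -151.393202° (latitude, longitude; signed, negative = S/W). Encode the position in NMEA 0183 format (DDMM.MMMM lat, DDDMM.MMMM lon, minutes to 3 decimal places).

4808.376,S / 15123.592,W

Latitude is negative → S; |value| = 48.139600
Lat: 48° + 0.139600 × 60 = 48° 8.37600′
Longitude is negative → W; |value| = 151.393202
λ: minutes = (151.393202 − 151) × 60 = 23.59212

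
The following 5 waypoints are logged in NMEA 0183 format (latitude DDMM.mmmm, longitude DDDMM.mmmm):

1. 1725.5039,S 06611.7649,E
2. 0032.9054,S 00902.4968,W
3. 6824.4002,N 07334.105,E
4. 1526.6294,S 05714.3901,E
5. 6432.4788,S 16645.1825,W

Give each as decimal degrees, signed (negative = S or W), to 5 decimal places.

Point 1:
  Lat: degrees = first 2 digits = 17, minutes = 25.5039; 17 + 25.5039/60 = 17.425065
  S → negative
  Lon: degrees = first 3 digits = 66, minutes = 11.7649; 66 + 11.7649/60 = 66.196082
  E ⇒ keep positive
Point 2:
  Lat: split at 2 digits → 00° and 32.9054′; 0 + 32.9054/60 = 0.548423
  S ⇒ negate
  Lon: degrees = first 3 digits = 9, minutes = 2.4968; 9 + 2.4968/60 = 9.041613
  hemisphere W, so the sign is −
Point 3:
  φ: split at 2 digits → 68° and 24.4002′; 68 + 24.4002/60 = 68.406670
  N ⇒ keep positive
  Lon: degrees = first 3 digits = 73, minutes = 34.105; 73 + 34.105/60 = 73.568417
  E ⇒ keep positive
Point 4:
  Lat: split at 2 digits → 15° and 26.6294′; 15 + 26.6294/60 = 15.443823
  S → negative
  Lon: split at 3 digits → 057° and 14.3901′; 57 + 14.3901/60 = 57.239835
  E ⇒ keep positive
Point 5:
  φ: degrees = first 2 digits = 64, minutes = 32.4788; 64 + 32.4788/60 = 64.541313
  hemisphere S, so the sign is −
  Longitude: split at 3 digits → 166° and 45.1825′; 166 + 45.1825/60 = 166.753042
  W ⇒ negate

1. -17.42507, 66.19608
2. -0.54842, -9.04161
3. 68.40667, 73.56842
4. -15.44382, 57.23984
5. -64.54131, -166.75304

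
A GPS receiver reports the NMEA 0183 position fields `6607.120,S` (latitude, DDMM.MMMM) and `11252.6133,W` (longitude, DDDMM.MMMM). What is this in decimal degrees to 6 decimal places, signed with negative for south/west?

φ: split at 2 digits → 66° and 7.12′; 66 + 7.12/60 = 66.1186667
hemisphere S, so the sign is −
λ: degrees = first 3 digits = 112, minutes = 52.6133; 112 + 52.6133/60 = 112.8768883
hemisphere W, so the sign is −

-66.118667, -112.876888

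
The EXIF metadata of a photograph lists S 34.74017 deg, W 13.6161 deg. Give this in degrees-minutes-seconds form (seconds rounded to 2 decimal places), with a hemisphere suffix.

Latitude: whole degrees 34; 44.41020′ → 44′ and 24.6120″
Lon: whole degrees 13; 36.96600′ → 36′ and 57.9600″

34°44′24.61″ S, 13°36′57.96″ W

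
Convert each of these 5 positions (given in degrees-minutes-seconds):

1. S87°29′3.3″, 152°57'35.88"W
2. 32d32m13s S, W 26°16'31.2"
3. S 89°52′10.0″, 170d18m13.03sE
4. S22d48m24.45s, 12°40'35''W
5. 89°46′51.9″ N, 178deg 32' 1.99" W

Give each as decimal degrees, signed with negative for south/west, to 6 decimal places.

Point 1:
  φ: 87° + 29/60 + 3.3/3600 = 87 + 0.483333 + 0.000917 = 87.4842500
  S ⇒ negate
  Lon: 152 + 57/60 + 35.88/3600 = 152.9599667
  hemisphere W, so the sign is −
Point 2:
  Latitude: 32° + 32/60 + 13/3600 = 32 + 0.533333 + 0.003611 = 32.5369444
  hemisphere S, so the sign is −
  Longitude: 16′ + 31.2″ = 16.52000′; 26 + 16.52000/60 = 26.2753333
  hemisphere W, so the sign is −
Point 3:
  φ: 52′ + 10″ = 52.16667′; 89 + 52.16667/60 = 89.8694444
  S → negative
  Lon: 170 + 18/60 + 13.03/3600 = 170.3036194
  E → positive
Point 4:
  Lat: 22° + 48/60 + 24.45/3600 = 22 + 0.800000 + 0.006792 = 22.8067917
  S ⇒ negate
  λ: 40′ + 35″ = 40.58333′; 12 + 40.58333/60 = 12.6763889
  hemisphere W, so the sign is −
Point 5:
  Lat: 89° + 46/60 + 51.9/3600 = 89 + 0.766667 + 0.014417 = 89.7810833
  N ⇒ keep positive
  Longitude: 178 + 32/60 + 1.99/3600 = 178.5338861
  hemisphere W, so the sign is −

1. -87.484250, -152.959967
2. -32.536944, -26.275333
3. -89.869444, 170.303619
4. -22.806792, -12.676389
5. 89.781083, -178.533886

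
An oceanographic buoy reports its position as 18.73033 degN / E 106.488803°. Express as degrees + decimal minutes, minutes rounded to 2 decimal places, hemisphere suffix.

18° 43.82′ N, 106° 29.33′ E

Lat: 18° + 0.730330 × 60 = 18° 43.8198′
λ: 106° + 0.488803 × 60 = 106° 29.3282′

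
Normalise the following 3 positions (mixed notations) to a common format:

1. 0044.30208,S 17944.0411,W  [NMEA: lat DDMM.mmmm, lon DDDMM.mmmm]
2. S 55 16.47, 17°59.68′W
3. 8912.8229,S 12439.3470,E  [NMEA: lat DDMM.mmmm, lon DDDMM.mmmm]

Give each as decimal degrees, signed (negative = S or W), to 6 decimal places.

1. -0.738368, -179.734018
2. -55.274500, -17.994667
3. -89.213715, 124.655783

Point 1:
  φ: degrees = first 2 digits = 0, minutes = 44.30208; 0 + 44.30208/60 = 0.7383680
  hemisphere S, so the sign is −
  Lon: split at 3 digits → 179° and 44.0411′; 179 + 44.0411/60 = 179.7340183
  hemisphere W, so the sign is −
Point 2:
  Lat: 55 + 16.47/60 = 55.2745000
  hemisphere S, so the sign is −
  Lon: 59.68′ = 0.994667°; total 17.9946667
  W ⇒ negate
Point 3:
  φ: degrees = first 2 digits = 89, minutes = 12.8229; 89 + 12.8229/60 = 89.2137150
  S ⇒ negate
  λ: degrees = first 3 digits = 124, minutes = 39.347; 124 + 39.347/60 = 124.6557833
  E ⇒ keep positive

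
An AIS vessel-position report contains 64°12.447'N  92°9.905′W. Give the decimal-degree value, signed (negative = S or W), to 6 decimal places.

Latitude: 64 + 12.447/60 = 64.2074500
N → positive
Lon: 92 + 9.905/60 = 92.1650833
W ⇒ negate

64.207450, -92.165083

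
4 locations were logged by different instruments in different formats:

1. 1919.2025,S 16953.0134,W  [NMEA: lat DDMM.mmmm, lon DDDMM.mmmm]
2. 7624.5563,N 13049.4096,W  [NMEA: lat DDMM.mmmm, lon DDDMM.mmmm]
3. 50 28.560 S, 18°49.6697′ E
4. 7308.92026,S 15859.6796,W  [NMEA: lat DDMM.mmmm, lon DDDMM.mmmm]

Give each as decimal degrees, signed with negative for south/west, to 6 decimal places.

1. -19.320042, -169.883557
2. 76.409272, -130.823493
3. -50.476000, 18.827828
4. -73.148671, -158.994660

Point 1:
  Latitude: degrees = first 2 digits = 19, minutes = 19.2025; 19 + 19.2025/60 = 19.3200417
  S ⇒ negate
  λ: split at 3 digits → 169° and 53.0134′; 169 + 53.0134/60 = 169.8835567
  W → negative
Point 2:
  φ: degrees = first 2 digits = 76, minutes = 24.5563; 76 + 24.5563/60 = 76.4092717
  N → positive
  Longitude: degrees = first 3 digits = 130, minutes = 49.4096; 130 + 49.4096/60 = 130.8234933
  W ⇒ negate
Point 3:
  φ: 28.56′ = 0.476000°; total 50.4760000
  hemisphere S, so the sign is −
  Lon: 18 + 49.6697/60 = 18.8278283
  E ⇒ keep positive
Point 4:
  φ: split at 2 digits → 73° and 8.92026′; 73 + 8.92026/60 = 73.1486710
  hemisphere S, so the sign is −
  λ: split at 3 digits → 158° and 59.6796′; 158 + 59.6796/60 = 158.9946600
  W ⇒ negate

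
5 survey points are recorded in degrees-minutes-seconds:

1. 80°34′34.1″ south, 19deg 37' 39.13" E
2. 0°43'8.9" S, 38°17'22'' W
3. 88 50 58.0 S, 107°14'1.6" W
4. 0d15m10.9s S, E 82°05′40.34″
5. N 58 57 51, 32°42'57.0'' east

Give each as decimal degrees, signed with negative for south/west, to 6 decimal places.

Point 1:
  Latitude: 34′ + 34.1″ = 34.56833′; 80 + 34.56833/60 = 80.5761389
  S ⇒ negate
  Longitude: 19 + 37/60 + 39.13/3600 = 19.6275361
  E ⇒ keep positive
Point 2:
  Latitude: 43′ + 8.9″ = 43.14833′; 0 + 43.14833/60 = 0.7191389
  S ⇒ negate
  Lon: 38° + 17/60 + 22/3600 = 38 + 0.283333 + 0.006111 = 38.2894444
  W ⇒ negate
Point 3:
  φ: 50′ + 58″ = 50.96667′; 88 + 50.96667/60 = 88.8494444
  S ⇒ negate
  Lon: 107 + 14/60 + 1.6/3600 = 107.2337778
  hemisphere W, so the sign is −
Point 4:
  φ: 0° + 15/60 + 10.9/3600 = 0 + 0.250000 + 0.003028 = 0.2530278
  S → negative
  Longitude: 5′ + 40.34″ = 5.67233′; 82 + 5.67233/60 = 82.0945389
  E → positive
Point 5:
  φ: 58 + 57/60 + 51/3600 = 58.9641667
  N ⇒ keep positive
  Lon: 32 + 42/60 + 57/3600 = 32.7158333
  E ⇒ keep positive

1. -80.576139, 19.627536
2. -0.719139, -38.289444
3. -88.849444, -107.233778
4. -0.253028, 82.094539
5. 58.964167, 32.715833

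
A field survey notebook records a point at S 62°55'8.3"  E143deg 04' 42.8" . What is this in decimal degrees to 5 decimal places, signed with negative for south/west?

Lat: 62° + 55/60 + 8.3/3600 = 62 + 0.916667 + 0.002306 = 62.918972
S ⇒ negate
Longitude: 143° + 4/60 + 42.8/3600 = 143 + 0.066667 + 0.011889 = 143.078556
E ⇒ keep positive

-62.91897, 143.07856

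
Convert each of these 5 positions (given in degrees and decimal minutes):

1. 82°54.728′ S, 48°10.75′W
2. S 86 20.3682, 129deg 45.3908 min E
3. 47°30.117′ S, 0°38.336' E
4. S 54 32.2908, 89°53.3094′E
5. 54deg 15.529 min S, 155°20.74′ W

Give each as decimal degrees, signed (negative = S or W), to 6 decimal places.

1. -82.912133, -48.179167
2. -86.339470, 129.756513
3. -47.501950, 0.638933
4. -54.538180, 89.888490
5. -54.258817, -155.345667

Point 1:
  Latitude: 54.728′ = 0.912133°; total 82.9121333
  hemisphere S, so the sign is −
  Lon: 48 + 10.75/60 = 48.1791667
  hemisphere W, so the sign is −
Point 2:
  Latitude: 86 + 20.3682/60 = 86.3394700
  S ⇒ negate
  λ: 129 + 45.3908/60 = 129.7565133
  E ⇒ keep positive
Point 3:
  Latitude: 47 + 30.117/60 = 47.5019500
  S → negative
  Longitude: 0 + 38.336/60 = 0.6389333
  E → positive
Point 4:
  Lat: 54 + 32.2908/60 = 54.5381800
  hemisphere S, so the sign is −
  Lon: 53.3094′ = 0.888490°; total 89.8884900
  E ⇒ keep positive
Point 5:
  Latitude: 54 + 15.529/60 = 54.2588167
  S → negative
  Lon: 155 + 20.74/60 = 155.3456667
  W ⇒ negate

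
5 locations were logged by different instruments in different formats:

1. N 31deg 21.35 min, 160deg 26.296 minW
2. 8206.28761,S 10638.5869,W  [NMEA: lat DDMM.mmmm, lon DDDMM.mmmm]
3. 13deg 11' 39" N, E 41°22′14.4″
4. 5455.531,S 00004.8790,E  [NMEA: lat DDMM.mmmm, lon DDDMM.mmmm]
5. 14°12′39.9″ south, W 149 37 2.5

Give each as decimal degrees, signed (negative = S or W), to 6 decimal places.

Point 1:
  Lat: 21.35′ = 0.355833°; total 31.3558333
  N ⇒ keep positive
  Longitude: 26.296′ = 0.438267°; total 160.4382667
  W → negative
Point 2:
  φ: split at 2 digits → 82° and 6.28761′; 82 + 6.28761/60 = 82.1047935
  S → negative
  Longitude: degrees = first 3 digits = 106, minutes = 38.5869; 106 + 38.5869/60 = 106.6431150
  W → negative
Point 3:
  φ: 11′ + 39″ = 11.65000′; 13 + 11.65000/60 = 13.1941667
  N → positive
  Longitude: 41 + 22/60 + 14.4/3600 = 41.3706667
  E → positive
Point 4:
  φ: split at 2 digits → 54° and 55.531′; 54 + 55.531/60 = 54.9255167
  hemisphere S, so the sign is −
  Lon: split at 3 digits → 000° and 4.879′; 0 + 4.879/60 = 0.0813167
  E ⇒ keep positive
Point 5:
  Latitude: 14° + 12/60 + 39.9/3600 = 14 + 0.200000 + 0.011083 = 14.2110833
  hemisphere S, so the sign is −
  λ: 37′ + 2.5″ = 37.04167′; 149 + 37.04167/60 = 149.6173611
  hemisphere W, so the sign is −

1. 31.355833, -160.438267
2. -82.104794, -106.643115
3. 13.194167, 41.370667
4. -54.925517, 0.081317
5. -14.211083, -149.617361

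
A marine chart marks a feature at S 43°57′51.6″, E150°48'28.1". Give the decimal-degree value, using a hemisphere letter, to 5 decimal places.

Latitude: 43° + 57/60 + 51.6/3600 = 43 + 0.950000 + 0.014333 = 43.964333
λ: 48′ + 28.1″ = 48.46833′; 150 + 48.46833/60 = 150.807806

43.96433° S, 150.80781° E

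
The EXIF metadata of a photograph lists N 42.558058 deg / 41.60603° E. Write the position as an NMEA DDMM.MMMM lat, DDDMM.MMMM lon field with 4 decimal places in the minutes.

Lat: minutes = (42.558058 − 42) × 60 = 33.483480
Lon: minutes = (41.606030 − 41) × 60 = 36.361800

4233.4835,N / 04136.3618,E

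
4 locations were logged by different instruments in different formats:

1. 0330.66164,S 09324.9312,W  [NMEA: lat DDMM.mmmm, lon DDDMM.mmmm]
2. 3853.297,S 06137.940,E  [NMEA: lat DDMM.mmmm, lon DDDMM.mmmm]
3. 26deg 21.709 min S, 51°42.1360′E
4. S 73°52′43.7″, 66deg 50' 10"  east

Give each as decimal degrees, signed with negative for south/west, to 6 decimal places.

Point 1:
  Lat: degrees = first 2 digits = 3, minutes = 30.66164; 3 + 30.66164/60 = 3.5110273
  S ⇒ negate
  Lon: split at 3 digits → 093° and 24.9312′; 93 + 24.9312/60 = 93.4155200
  W ⇒ negate
Point 2:
  Latitude: degrees = first 2 digits = 38, minutes = 53.297; 38 + 53.297/60 = 38.8882833
  S ⇒ negate
  Longitude: split at 3 digits → 061° and 37.94′; 61 + 37.94/60 = 61.6323333
  E ⇒ keep positive
Point 3:
  Latitude: 26 + 21.709/60 = 26.3618167
  S ⇒ negate
  λ: 42.136′ = 0.702267°; total 51.7022667
  E ⇒ keep positive
Point 4:
  Latitude: 73 + 52/60 + 43.7/3600 = 73.8788056
  S → negative
  Longitude: 66° + 50/60 + 10/3600 = 66 + 0.833333 + 0.002778 = 66.8361111
  E → positive

1. -3.511027, -93.415520
2. -38.888283, 61.632333
3. -26.361817, 51.702267
4. -73.878806, 66.836111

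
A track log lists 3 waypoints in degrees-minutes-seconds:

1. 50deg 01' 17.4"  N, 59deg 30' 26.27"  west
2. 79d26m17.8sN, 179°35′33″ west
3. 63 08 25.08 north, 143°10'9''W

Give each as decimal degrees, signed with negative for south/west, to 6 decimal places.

1. 50.021500, -59.507297
2. 79.438278, -179.592500
3. 63.140300, -143.169167

Point 1:
  Latitude: 50 + 1/60 + 17.4/3600 = 50.0215000
  N ⇒ keep positive
  Lon: 59° + 30/60 + 26.27/3600 = 59 + 0.500000 + 0.007297 = 59.5072972
  W → negative
Point 2:
  Lat: 26′ + 17.8″ = 26.29667′; 79 + 26.29667/60 = 79.4382778
  N → positive
  Longitude: 179° + 35/60 + 33/3600 = 179 + 0.583333 + 0.009167 = 179.5925000
  W → negative
Point 3:
  φ: 63 + 8/60 + 25.08/3600 = 63.1403000
  N → positive
  Lon: 143 + 10/60 + 9/3600 = 143.1691667
  W ⇒ negate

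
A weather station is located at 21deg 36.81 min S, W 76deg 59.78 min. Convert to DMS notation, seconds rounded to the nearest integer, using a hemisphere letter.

21°36′49″ S, 76°59′47″ W

Latitude: 36.81000′ → 36′ and 0.81000 × 60 = 48.60″
Longitude: fractional minutes 0.78000 × 60 = 46.80″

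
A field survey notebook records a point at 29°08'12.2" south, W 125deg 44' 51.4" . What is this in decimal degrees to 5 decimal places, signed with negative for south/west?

-29.13672, -125.74761

Lat: 29 + 8/60 + 12.2/3600 = 29.136722
S ⇒ negate
λ: 125° + 44/60 + 51.4/3600 = 125 + 0.733333 + 0.014278 = 125.747611
hemisphere W, so the sign is −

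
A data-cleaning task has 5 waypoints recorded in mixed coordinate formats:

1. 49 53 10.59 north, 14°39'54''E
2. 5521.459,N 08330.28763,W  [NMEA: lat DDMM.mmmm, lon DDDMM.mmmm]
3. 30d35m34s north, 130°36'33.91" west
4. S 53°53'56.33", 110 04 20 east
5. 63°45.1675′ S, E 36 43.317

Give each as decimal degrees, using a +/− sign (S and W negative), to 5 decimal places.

1. 49.88628, 14.66500
2. 55.35765, -83.50479
3. 30.59278, -130.60942
4. -53.89898, 110.07222
5. -63.75279, 36.72195

Point 1:
  Latitude: 49° + 53/60 + 10.59/3600 = 49 + 0.883333 + 0.002942 = 49.886275
  N ⇒ keep positive
  Longitude: 14 + 39/60 + 54/3600 = 14.665000
  E ⇒ keep positive
Point 2:
  Latitude: split at 2 digits → 55° and 21.459′; 55 + 21.459/60 = 55.357650
  N ⇒ keep positive
  Lon: split at 3 digits → 083° and 30.28763′; 83 + 30.28763/60 = 83.504794
  W → negative
Point 3:
  Latitude: 30 + 35/60 + 34/3600 = 30.592778
  N ⇒ keep positive
  λ: 130° + 36/60 + 33.91/3600 = 130 + 0.600000 + 0.009419 = 130.609419
  W → negative
Point 4:
  Latitude: 53′ + 56.33″ = 53.93883′; 53 + 53.93883/60 = 53.898981
  S → negative
  Longitude: 110 + 4/60 + 20/3600 = 110.072222
  E ⇒ keep positive
Point 5:
  Latitude: 63 + 45.1675/60 = 63.752792
  S ⇒ negate
  Longitude: 36 + 43.317/60 = 36.721950
  E ⇒ keep positive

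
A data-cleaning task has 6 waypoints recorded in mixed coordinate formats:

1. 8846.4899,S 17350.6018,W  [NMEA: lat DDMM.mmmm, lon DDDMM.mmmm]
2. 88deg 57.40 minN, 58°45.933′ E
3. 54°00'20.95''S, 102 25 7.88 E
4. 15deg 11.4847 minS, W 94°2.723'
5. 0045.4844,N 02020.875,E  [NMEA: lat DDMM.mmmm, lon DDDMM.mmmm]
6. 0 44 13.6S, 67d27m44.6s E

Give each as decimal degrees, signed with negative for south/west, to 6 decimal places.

Point 1:
  Latitude: degrees = first 2 digits = 88, minutes = 46.4899; 88 + 46.4899/60 = 88.7748317
  S → negative
  λ: degrees = first 3 digits = 173, minutes = 50.6018; 173 + 50.6018/60 = 173.8433633
  hemisphere W, so the sign is −
Point 2:
  φ: 88 + 57.4/60 = 88.9566667
  N ⇒ keep positive
  Longitude: 58 + 45.933/60 = 58.7655500
  E → positive
Point 3:
  φ: 54 + 0/60 + 20.95/3600 = 54.0058194
  hemisphere S, so the sign is −
  λ: 102° + 25/60 + 7.88/3600 = 102 + 0.416667 + 0.002189 = 102.4188556
  E → positive
Point 4:
  Lat: 11.4847′ = 0.191412°; total 15.1914117
  S ⇒ negate
  λ: 94 + 2.723/60 = 94.0453833
  hemisphere W, so the sign is −
Point 5:
  φ: split at 2 digits → 00° and 45.4844′; 0 + 45.4844/60 = 0.7580733
  N → positive
  Longitude: split at 3 digits → 020° and 20.875′; 20 + 20.875/60 = 20.3479167
  E → positive
Point 6:
  Lat: 0 + 44/60 + 13.6/3600 = 0.7371111
  S ⇒ negate
  Lon: 27′ + 44.6″ = 27.74333′; 67 + 27.74333/60 = 67.4623889
  E → positive

1. -88.774832, -173.843363
2. 88.956667, 58.765550
3. -54.005819, 102.418856
4. -15.191412, -94.045383
5. 0.758073, 20.347917
6. -0.737111, 67.462389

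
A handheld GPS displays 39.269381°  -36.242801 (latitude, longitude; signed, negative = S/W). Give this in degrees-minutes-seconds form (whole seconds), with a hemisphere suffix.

Latitude: whole degrees 39; 16.16286′ → 16′ and 9.77″
Longitude is negative → W; |value| = 36.242801
λ: 0.242801 × 60 = 14.56806′ → 14′, remainder × 60 = 34.08″

39°16′10″ N, 36°14′34″ W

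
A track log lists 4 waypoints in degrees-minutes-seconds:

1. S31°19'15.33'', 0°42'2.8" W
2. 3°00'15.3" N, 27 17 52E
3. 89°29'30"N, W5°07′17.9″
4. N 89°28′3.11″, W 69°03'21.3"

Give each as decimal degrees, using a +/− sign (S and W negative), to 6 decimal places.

Point 1:
  Lat: 19′ + 15.33″ = 19.25550′; 31 + 19.25550/60 = 31.3209250
  hemisphere S, so the sign is −
  λ: 42′ + 2.8″ = 42.04667′; 0 + 42.04667/60 = 0.7007778
  W → negative
Point 2:
  Lat: 3° + 0/60 + 15.3/3600 = 3 + 0.000000 + 0.004250 = 3.0042500
  N → positive
  λ: 17′ + 52″ = 17.86667′; 27 + 17.86667/60 = 27.2977778
  E ⇒ keep positive
Point 3:
  φ: 29′ + 30″ = 29.50000′; 89 + 29.50000/60 = 89.4916667
  N → positive
  Longitude: 5 + 7/60 + 17.9/3600 = 5.1216389
  hemisphere W, so the sign is −
Point 4:
  φ: 89° + 28/60 + 3.11/3600 = 89 + 0.466667 + 0.000864 = 89.4675306
  N ⇒ keep positive
  λ: 69 + 3/60 + 21.3/3600 = 69.0559167
  hemisphere W, so the sign is −

1. -31.320925, -0.700778
2. 3.004250, 27.297778
3. 89.491667, -5.121639
4. 89.467531, -69.055917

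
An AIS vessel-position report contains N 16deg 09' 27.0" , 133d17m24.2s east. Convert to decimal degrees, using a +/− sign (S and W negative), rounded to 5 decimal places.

16.15750, 133.29006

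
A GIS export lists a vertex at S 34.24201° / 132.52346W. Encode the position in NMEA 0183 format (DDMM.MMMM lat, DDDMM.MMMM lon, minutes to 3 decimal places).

φ: fractional part 0.242010 → 14.52060 minutes
Longitude: minutes = (132.523460 − 132) × 60 = 31.40760

3414.521,S / 13231.408,W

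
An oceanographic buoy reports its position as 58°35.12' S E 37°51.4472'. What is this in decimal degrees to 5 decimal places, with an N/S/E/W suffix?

Latitude: 58 + 35.12/60 = 58.585333
λ: 37 + 51.4472/60 = 37.857453

58.58533° S, 37.85745° E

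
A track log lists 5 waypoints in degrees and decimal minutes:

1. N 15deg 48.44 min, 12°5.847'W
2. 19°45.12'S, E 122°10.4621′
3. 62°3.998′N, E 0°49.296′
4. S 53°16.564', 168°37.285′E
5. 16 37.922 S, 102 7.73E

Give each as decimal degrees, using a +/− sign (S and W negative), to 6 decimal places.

Point 1:
  Latitude: 15 + 48.44/60 = 15.8073333
  N → positive
  λ: 5.847′ = 0.097450°; total 12.0974500
  W → negative
Point 2:
  Latitude: 19 + 45.12/60 = 19.7520000
  hemisphere S, so the sign is −
  Lon: 10.4621′ = 0.174368°; total 122.1743683
  E ⇒ keep positive
Point 3:
  φ: 62 + 3.998/60 = 62.0666333
  N ⇒ keep positive
  λ: 0 + 49.296/60 = 0.8216000
  E ⇒ keep positive
Point 4:
  Latitude: 16.564′ = 0.276067°; total 53.2760667
  S → negative
  Longitude: 168 + 37.285/60 = 168.6214167
  E → positive
Point 5:
  φ: 16 + 37.922/60 = 16.6320333
  S → negative
  Lon: 102 + 7.73/60 = 102.1288333
  E ⇒ keep positive

1. 15.807333, -12.097450
2. -19.752000, 122.174368
3. 62.066633, 0.821600
4. -53.276067, 168.621417
5. -16.632033, 102.128833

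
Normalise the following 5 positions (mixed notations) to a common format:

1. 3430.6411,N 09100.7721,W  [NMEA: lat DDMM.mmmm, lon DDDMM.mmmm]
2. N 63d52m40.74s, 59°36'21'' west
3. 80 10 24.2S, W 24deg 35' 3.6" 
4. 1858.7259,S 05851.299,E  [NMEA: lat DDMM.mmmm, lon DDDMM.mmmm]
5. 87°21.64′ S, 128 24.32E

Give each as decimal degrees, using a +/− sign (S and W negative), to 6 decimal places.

1. 34.510685, -91.012868
2. 63.877983, -59.605833
3. -80.173389, -24.584333
4. -18.978765, 58.854983
5. -87.360667, 128.405333

Point 1:
  Lat: degrees = first 2 digits = 34, minutes = 30.6411; 34 + 30.6411/60 = 34.5106850
  N ⇒ keep positive
  λ: degrees = first 3 digits = 91, minutes = 0.7721; 91 + 0.7721/60 = 91.0128683
  W ⇒ negate
Point 2:
  Lat: 52′ + 40.74″ = 52.67900′; 63 + 52.67900/60 = 63.8779833
  N → positive
  Longitude: 59° + 36/60 + 21/3600 = 59 + 0.600000 + 0.005833 = 59.6058333
  W ⇒ negate
Point 3:
  Lat: 10′ + 24.2″ = 10.40333′; 80 + 10.40333/60 = 80.1733889
  S → negative
  Longitude: 24 + 35/60 + 3.6/3600 = 24.5843333
  W ⇒ negate
Point 4:
  Lat: degrees = first 2 digits = 18, minutes = 58.7259; 18 + 58.7259/60 = 18.9787650
  S ⇒ negate
  λ: degrees = first 3 digits = 58, minutes = 51.299; 58 + 51.299/60 = 58.8549833
  E → positive
Point 5:
  φ: 21.64′ = 0.360667°; total 87.3606667
  hemisphere S, so the sign is −
  λ: 24.32′ = 0.405333°; total 128.4053333
  E → positive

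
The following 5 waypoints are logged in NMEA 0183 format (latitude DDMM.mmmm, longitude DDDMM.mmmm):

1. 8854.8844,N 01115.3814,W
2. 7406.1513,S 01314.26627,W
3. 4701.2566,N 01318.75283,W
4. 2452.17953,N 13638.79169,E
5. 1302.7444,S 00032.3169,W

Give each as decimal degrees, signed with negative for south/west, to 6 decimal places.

Point 1:
  Lat: degrees = first 2 digits = 88, minutes = 54.8844; 88 + 54.8844/60 = 88.9147400
  N → positive
  Longitude: degrees = first 3 digits = 11, minutes = 15.3814; 11 + 15.3814/60 = 11.2563567
  W ⇒ negate
Point 2:
  Lat: split at 2 digits → 74° and 6.1513′; 74 + 6.1513/60 = 74.1025217
  hemisphere S, so the sign is −
  λ: degrees = first 3 digits = 13, minutes = 14.26627; 13 + 14.26627/60 = 13.2377712
  W → negative
Point 3:
  Lat: split at 2 digits → 47° and 1.2566′; 47 + 1.2566/60 = 47.0209433
  N → positive
  Lon: split at 3 digits → 013° and 18.75283′; 13 + 18.75283/60 = 13.3125472
  W ⇒ negate
Point 4:
  φ: split at 2 digits → 24° and 52.17953′; 24 + 52.17953/60 = 24.8696588
  N ⇒ keep positive
  Longitude: degrees = first 3 digits = 136, minutes = 38.79169; 136 + 38.79169/60 = 136.6465282
  E ⇒ keep positive
Point 5:
  φ: degrees = first 2 digits = 13, minutes = 2.7444; 13 + 2.7444/60 = 13.0457400
  hemisphere S, so the sign is −
  Lon: split at 3 digits → 000° and 32.3169′; 0 + 32.3169/60 = 0.5386150
  hemisphere W, so the sign is −

1. 88.914740, -11.256357
2. -74.102522, -13.237771
3. 47.020943, -13.312547
4. 24.869659, 136.646528
5. -13.045740, -0.538615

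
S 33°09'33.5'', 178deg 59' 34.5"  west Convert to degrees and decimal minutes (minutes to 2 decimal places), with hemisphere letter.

33° 9.56′ S, 178° 59.58′ W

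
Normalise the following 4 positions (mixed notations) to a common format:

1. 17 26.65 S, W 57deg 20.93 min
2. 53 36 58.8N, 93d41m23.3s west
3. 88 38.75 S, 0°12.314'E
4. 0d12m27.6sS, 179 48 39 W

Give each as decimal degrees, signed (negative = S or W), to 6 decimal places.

Point 1:
  Lat: 17 + 26.65/60 = 17.4441667
  S → negative
  Lon: 57 + 20.93/60 = 57.3488333
  W ⇒ negate
Point 2:
  φ: 53° + 36/60 + 58.8/3600 = 53 + 0.600000 + 0.016333 = 53.6163333
  N → positive
  λ: 93 + 41/60 + 23.3/3600 = 93.6898056
  hemisphere W, so the sign is −
Point 3:
  Lat: 88 + 38.75/60 = 88.6458333
  S ⇒ negate
  Longitude: 0 + 12.314/60 = 0.2052333
  E → positive
Point 4:
  Latitude: 12′ + 27.6″ = 12.46000′; 0 + 12.46000/60 = 0.2076667
  S → negative
  Lon: 179° + 48/60 + 39/3600 = 179 + 0.800000 + 0.010833 = 179.8108333
  hemisphere W, so the sign is −

1. -17.444167, -57.348833
2. 53.616333, -93.689806
3. -88.645833, 0.205233
4. -0.207667, -179.810833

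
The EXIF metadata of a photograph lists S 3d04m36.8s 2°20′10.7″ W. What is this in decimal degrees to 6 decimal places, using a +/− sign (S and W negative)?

-3.076889, -2.336306

Lat: 3° + 4/60 + 36.8/3600 = 3 + 0.066667 + 0.010222 = 3.0768889
S ⇒ negate
Longitude: 2 + 20/60 + 10.7/3600 = 2.3363056
W ⇒ negate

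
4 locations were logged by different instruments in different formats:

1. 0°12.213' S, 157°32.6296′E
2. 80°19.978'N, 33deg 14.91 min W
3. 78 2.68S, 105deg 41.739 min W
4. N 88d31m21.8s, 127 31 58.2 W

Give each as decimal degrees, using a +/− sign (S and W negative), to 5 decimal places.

Point 1:
  Lat: 12.213′ = 0.203550°; total 0.203550
  S ⇒ negate
  Lon: 32.6296′ = 0.543827°; total 157.543827
  E → positive
Point 2:
  φ: 19.978′ = 0.332967°; total 80.332967
  N → positive
  Longitude: 14.91′ = 0.248500°; total 33.248500
  W → negative
Point 3:
  φ: 78 + 2.68/60 = 78.044667
  S → negative
  λ: 41.739′ = 0.695650°; total 105.695650
  hemisphere W, so the sign is −
Point 4:
  Lat: 31′ + 21.8″ = 31.36333′; 88 + 31.36333/60 = 88.522722
  N → positive
  Longitude: 127 + 31/60 + 58.2/3600 = 127.532833
  W → negative

1. -0.20355, 157.54383
2. 80.33297, -33.24850
3. -78.04467, -105.69565
4. 88.52272, -127.53283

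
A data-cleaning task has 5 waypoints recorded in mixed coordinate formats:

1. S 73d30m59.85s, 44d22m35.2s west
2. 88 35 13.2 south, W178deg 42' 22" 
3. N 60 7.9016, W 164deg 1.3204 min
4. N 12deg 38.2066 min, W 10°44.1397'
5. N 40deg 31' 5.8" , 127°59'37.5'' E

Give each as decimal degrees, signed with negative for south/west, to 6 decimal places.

1. -73.516625, -44.376444
2. -88.587000, -178.706111
3. 60.131693, -164.022007
4. 12.636777, -10.735662
5. 40.518278, 127.993750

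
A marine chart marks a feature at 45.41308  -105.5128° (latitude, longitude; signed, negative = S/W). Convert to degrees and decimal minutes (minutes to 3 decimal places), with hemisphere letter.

Lat: fractional part 0.413080 → 24.78480 minutes
Longitude is negative → W; |value| = 105.512800
Lon: 105° + 0.512800 × 60 = 105° 30.76800′

45° 24.785′ N, 105° 30.768′ W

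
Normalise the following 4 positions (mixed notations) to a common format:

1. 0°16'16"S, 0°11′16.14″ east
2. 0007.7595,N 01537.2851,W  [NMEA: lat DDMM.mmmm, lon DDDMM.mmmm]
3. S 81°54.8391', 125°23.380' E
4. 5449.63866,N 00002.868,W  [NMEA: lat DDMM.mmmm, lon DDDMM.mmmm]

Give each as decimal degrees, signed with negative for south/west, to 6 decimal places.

Point 1:
  φ: 16′ + 16″ = 16.26667′; 0 + 16.26667/60 = 0.2711111
  hemisphere S, so the sign is −
  Longitude: 0 + 11/60 + 16.14/3600 = 0.1878167
  E → positive
Point 2:
  Latitude: degrees = first 2 digits = 0, minutes = 7.7595; 0 + 7.7595/60 = 0.1293250
  N → positive
  Longitude: split at 3 digits → 015° and 37.2851′; 15 + 37.2851/60 = 15.6214183
  W → negative
Point 3:
  φ: 54.8391′ = 0.913985°; total 81.9139850
  hemisphere S, so the sign is −
  λ: 125 + 23.38/60 = 125.3896667
  E ⇒ keep positive
Point 4:
  Latitude: degrees = first 2 digits = 54, minutes = 49.63866; 54 + 49.63866/60 = 54.8273110
  N → positive
  Lon: degrees = first 3 digits = 0, minutes = 2.868; 0 + 2.868/60 = 0.0478000
  hemisphere W, so the sign is −

1. -0.271111, 0.187817
2. 0.129325, -15.621418
3. -81.913985, 125.389667
4. 54.827311, -0.047800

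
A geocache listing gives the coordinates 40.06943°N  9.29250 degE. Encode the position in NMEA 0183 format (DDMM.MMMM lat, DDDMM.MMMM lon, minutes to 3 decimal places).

4004.166,N / 00917.550,E

Latitude: 40° + 0.069430 × 60 = 40° 4.16580′
Longitude: fractional part 0.292500 → 17.55000 minutes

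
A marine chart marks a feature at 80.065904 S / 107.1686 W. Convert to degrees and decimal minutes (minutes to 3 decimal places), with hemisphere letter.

80° 3.954′ S, 107° 10.116′ W

Lat: minutes = (80.065904 − 80) × 60 = 3.95424
Lon: fractional part 0.168600 → 10.11600 minutes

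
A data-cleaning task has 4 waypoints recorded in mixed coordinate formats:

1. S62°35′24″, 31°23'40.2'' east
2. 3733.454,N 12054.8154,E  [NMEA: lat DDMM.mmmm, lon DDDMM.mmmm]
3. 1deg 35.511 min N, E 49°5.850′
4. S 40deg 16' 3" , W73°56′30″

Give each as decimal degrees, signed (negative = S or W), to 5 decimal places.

1. -62.59000, 31.39450
2. 37.55757, 120.91359
3. 1.59185, 49.09750
4. -40.26750, -73.94167

Point 1:
  Lat: 62° + 35/60 + 24/3600 = 62 + 0.583333 + 0.006667 = 62.590000
  S ⇒ negate
  λ: 31 + 23/60 + 40.2/3600 = 31.394500
  E → positive
Point 2:
  φ: degrees = first 2 digits = 37, minutes = 33.454; 37 + 33.454/60 = 37.557567
  N ⇒ keep positive
  λ: split at 3 digits → 120° and 54.8154′; 120 + 54.8154/60 = 120.913590
  E ⇒ keep positive
Point 3:
  Latitude: 35.511′ = 0.591850°; total 1.591850
  N → positive
  Lon: 5.85′ = 0.097500°; total 49.097500
  E ⇒ keep positive
Point 4:
  Lat: 40° + 16/60 + 3/3600 = 40 + 0.266667 + 0.000833 = 40.267500
  hemisphere S, so the sign is −
  Longitude: 73° + 56/60 + 30/3600 = 73 + 0.933333 + 0.008333 = 73.941667
  hemisphere W, so the sign is −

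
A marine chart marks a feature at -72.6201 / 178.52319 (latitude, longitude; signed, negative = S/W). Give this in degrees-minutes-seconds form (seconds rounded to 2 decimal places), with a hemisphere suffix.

72°37′12.36″ S, 178°31′23.48″ E

Latitude is negative → S; |value| = 72.620100
Lat: 0.620100 × 60 = 37.20600′ → 37′, remainder × 60 = 12.3600″
Longitude: 0.523190 × 60 = 31.39140′ → 31′, remainder × 60 = 23.4840″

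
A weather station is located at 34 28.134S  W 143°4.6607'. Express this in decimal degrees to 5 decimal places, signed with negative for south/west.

-34.46890, -143.07768

Latitude: 28.134′ = 0.468900°; total 34.468900
S → negative
Longitude: 143 + 4.6607/60 = 143.077678
W → negative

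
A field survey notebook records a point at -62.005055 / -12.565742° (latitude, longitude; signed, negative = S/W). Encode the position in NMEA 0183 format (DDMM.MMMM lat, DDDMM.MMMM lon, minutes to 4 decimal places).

Latitude is negative → S; |value| = 62.005055
φ: minutes = (62.005055 − 62) × 60 = 0.303300
Longitude is negative → W; |value| = 12.565742
Longitude: 12° + 0.565742 × 60 = 12° 33.944520′

6200.3033,S / 01233.9445,W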